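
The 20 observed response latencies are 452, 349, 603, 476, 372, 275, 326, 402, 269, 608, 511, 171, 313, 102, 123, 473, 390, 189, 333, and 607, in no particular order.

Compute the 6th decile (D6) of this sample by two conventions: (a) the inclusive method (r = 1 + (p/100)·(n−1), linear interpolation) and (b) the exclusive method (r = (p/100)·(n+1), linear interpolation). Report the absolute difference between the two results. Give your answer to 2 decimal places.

Sorted: 102, 123, 171, 189, 269, 275, 313, 326, 333, 349, 372, 390, 402, 452, 473, 476, 511, 603, 607, 608.
n = 20.
(a) r = 12.4; between ranks 12 (390) and 13 (402): 394.8.
(b) r = 12.6; between ranks 12 (390) and 13 (402): 397.2.
|394.8 − 397.2| = 2.4.

2.40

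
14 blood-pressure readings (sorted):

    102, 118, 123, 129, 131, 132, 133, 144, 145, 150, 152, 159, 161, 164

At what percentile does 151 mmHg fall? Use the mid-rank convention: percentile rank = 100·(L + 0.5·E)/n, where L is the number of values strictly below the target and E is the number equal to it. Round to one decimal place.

71.4

Count below 151: L = 10; count equal: E = 0; n = 14.
Percentile rank = 100·(10 + 0.5·0)/14 = 100·10/14 = 71.43.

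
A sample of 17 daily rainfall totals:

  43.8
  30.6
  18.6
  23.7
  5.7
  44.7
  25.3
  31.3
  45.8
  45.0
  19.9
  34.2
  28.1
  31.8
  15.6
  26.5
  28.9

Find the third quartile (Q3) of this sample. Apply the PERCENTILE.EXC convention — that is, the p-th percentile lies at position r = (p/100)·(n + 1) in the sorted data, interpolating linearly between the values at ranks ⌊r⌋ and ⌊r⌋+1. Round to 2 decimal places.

Sorted: 5.7, 15.6, 18.6, 19.9, 23.7, 25.3, 26.5, 28.1, 28.9, 30.6, 31.3, 31.8, 34.2, 43.8, 44.7, 45.0, 45.8.
n = 17.
r = (75/100)·(17 + 1) = 13.5.
Rank 13 is 34.2 and rank 14 is 43.8.
Interpolate: 34.2 + 0.5·(43.8 − 34.2) = 34.2 + 0.5·9.6 = 39.

39.00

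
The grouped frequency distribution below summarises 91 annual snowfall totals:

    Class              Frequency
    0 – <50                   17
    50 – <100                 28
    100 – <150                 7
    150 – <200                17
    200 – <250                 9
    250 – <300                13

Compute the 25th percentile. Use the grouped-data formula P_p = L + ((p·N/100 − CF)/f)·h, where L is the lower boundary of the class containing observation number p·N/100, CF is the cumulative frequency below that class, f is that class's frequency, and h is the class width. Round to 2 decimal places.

60.27

N = 91; target position k = 25/100 · 91 = 22.75.
Cumulative frequencies: 17, 45, 52, 69, 78, 91.
Observation 22.75 falls in the class 50 – <100.
L = 50, CF = 17, f = 28, h = 50.
P25 = 50 + ((22.75 − 17)/28)·50 = 50 + 10.2679 = 60.2679.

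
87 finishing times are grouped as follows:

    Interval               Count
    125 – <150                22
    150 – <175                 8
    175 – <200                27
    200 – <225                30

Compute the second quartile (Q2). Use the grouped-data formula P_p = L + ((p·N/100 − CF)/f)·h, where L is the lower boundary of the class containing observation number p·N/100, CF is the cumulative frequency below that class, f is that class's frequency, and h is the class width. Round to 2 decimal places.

N = 87; target position k = 50/100 · 87 = 43.5.
Cumulative frequencies: 22, 30, 57, 87.
Observation 43.5 falls in the class 175 – <200.
L = 175, CF = 30, f = 27, h = 25.
P50 = 175 + ((43.5 − 30)/27)·25 = 175 + 12.5 = 187.5.

187.50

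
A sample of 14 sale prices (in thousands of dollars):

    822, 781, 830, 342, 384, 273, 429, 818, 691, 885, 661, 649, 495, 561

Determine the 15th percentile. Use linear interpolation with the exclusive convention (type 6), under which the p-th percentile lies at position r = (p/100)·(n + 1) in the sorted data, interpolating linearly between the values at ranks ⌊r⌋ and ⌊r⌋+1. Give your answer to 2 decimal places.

Sorted: 273, 342, 384, 429, 495, 561, 649, 661, 691, 781, 818, 822, 830, 885.
n = 14.
r = (15/100)·(14 + 1) = 2.25.
Rank 2 is 342 and rank 3 is 384.
Interpolate: 342 + 0.25·(384 − 342) = 342 + 0.25·42 = 352.5.

352.50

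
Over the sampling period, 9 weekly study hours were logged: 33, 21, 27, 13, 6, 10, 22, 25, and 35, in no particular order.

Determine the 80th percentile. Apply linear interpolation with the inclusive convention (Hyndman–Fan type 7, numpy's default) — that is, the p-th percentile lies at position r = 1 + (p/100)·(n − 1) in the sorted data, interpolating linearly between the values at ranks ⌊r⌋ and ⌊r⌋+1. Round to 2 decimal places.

Sorted: 6, 10, 13, 21, 22, 25, 27, 33, 35.
n = 9.
r = 1 + (80/100)·(9 − 1) = 1 + 6.4 = 7.4.
Rank 7 is 27 and rank 8 is 33.
Interpolate: 27 + 0.4·(33 − 27) = 27 + 0.4·6 = 29.4.

29.40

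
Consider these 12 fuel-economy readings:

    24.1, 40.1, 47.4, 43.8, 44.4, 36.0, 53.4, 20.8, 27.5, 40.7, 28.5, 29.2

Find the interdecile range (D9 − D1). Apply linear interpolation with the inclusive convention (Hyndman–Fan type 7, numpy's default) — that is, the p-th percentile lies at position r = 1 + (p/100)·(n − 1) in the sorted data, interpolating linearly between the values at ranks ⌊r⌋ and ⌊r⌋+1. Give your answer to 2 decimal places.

Sorted: 20.8, 24.1, 27.5, 28.5, 29.2, 36.0, 40.1, 40.7, 43.8, 44.4, 47.4, 53.4.
n = 12.
P10: r = 2.1; ranks 2–3 are 24.1, 27.5; interpolating gives 24.44.
P90: r = 10.9; ranks 10–11 are 44.4, 47.4; interpolating gives 47.1.
Difference: 47.1 − 24.44 = 22.66.

22.66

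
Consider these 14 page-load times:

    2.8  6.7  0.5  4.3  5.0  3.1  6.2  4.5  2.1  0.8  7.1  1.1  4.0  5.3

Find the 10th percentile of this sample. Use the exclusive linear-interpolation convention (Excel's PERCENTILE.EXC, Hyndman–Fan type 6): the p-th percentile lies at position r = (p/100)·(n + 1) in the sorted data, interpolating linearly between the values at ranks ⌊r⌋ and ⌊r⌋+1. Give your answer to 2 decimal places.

0.65

Sorted: 0.5, 0.8, 1.1, 2.1, 2.8, 3.1, 4.0, 4.3, 4.5, 5.0, 5.3, 6.2, 6.7, 7.1.
n = 14.
r = (10/100)·(14 + 1) = 1.5.
Rank 1 is 0.5 and rank 2 is 0.8.
Interpolate: 0.5 + 0.5·(0.8 − 0.5) = 0.5 + 0.5·0.3 = 0.65.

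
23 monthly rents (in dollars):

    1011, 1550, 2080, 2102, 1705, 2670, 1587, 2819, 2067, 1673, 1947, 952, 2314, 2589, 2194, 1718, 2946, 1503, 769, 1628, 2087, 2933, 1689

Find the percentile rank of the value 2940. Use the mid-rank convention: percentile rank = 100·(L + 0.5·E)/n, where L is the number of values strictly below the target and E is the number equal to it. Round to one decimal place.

95.7

Sorted: 769, 952, 1011, 1503, 1550, 1587, 1628, 1673, 1689, 1705, 1718, 1947, 2067, 2080, 2087, 2102, 2194, 2314, 2589, 2670, 2819, 2933, 2946.
Count below 2940: L = 22; count equal: E = 0; n = 23.
Percentile rank = 100·(22 + 0.5·0)/23 = 100·22/23 = 95.65.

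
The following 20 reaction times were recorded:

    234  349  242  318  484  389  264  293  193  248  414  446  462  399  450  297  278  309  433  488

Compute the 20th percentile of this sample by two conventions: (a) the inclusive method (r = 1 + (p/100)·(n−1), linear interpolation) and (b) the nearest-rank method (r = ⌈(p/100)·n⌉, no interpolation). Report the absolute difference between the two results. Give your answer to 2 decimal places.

12.80

Sorted: 193, 234, 242, 248, 264, 278, 293, 297, 309, 318, 349, 389, 399, 414, 433, 446, 450, 462, 484, 488.
n = 20.
(a) r = 4.8; between ranks 4 (248) and 5 (264): 260.8.
(b) the nearest-rank method: rank 4 → 248.
|260.8 − 248| = 12.8.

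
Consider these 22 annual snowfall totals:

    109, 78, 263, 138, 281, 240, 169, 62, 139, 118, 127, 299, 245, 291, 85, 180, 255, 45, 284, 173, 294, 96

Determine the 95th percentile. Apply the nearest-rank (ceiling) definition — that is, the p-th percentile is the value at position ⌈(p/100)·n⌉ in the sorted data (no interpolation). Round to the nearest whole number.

Sorted: 45, 62, 78, 85, 96, 109, 118, 127, 138, 139, 169, 173, 180, 240, 245, 255, 263, 281, 284, 291, 294, 299.
n = 22.
Position = ⌈95/100 · 22⌉ = ⌈20.9⌉ = 21.
The value at rank 21 is 294.

294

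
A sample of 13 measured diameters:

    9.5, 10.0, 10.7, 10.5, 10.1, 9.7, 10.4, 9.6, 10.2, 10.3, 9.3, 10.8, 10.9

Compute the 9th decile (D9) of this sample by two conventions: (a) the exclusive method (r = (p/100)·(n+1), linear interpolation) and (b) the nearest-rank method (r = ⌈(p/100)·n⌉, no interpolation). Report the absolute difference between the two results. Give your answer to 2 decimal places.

Sorted: 9.3, 9.5, 9.6, 9.7, 10.0, 10.1, 10.2, 10.3, 10.4, 10.5, 10.7, 10.8, 10.9.
n = 13.
(a) r = 12.6; between ranks 12 (10.8) and 13 (10.9): 10.86.
(b) the nearest-rank method: rank 12 → 10.8.
|10.86 − 10.8| = 0.06.

0.06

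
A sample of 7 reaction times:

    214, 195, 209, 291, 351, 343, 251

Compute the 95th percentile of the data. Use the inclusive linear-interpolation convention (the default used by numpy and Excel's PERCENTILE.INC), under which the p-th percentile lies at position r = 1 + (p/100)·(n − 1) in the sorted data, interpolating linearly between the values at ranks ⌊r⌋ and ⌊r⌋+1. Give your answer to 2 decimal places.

348.60

Sorted: 195, 209, 214, 251, 291, 343, 351.
n = 7.
r = 1 + (95/100)·(7 − 1) = 1 + 5.7 = 6.7.
Rank 6 is 343 and rank 7 is 351.
Interpolate: 343 + 0.7·(351 − 343) = 343 + 0.7·8 = 348.6.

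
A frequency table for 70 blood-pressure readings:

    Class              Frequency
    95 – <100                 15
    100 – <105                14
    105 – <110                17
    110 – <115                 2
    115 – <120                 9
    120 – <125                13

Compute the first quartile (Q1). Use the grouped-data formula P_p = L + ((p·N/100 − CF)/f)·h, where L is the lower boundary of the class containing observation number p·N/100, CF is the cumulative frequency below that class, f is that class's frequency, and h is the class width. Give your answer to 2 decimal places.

N = 70; target position k = 25/100 · 70 = 17.5.
Cumulative frequencies: 15, 29, 46, 48, 57, 70.
Observation 17.5 falls in the class 100 – <105.
L = 100, CF = 15, f = 14, h = 5.
P25 = 100 + ((17.5 − 15)/14)·5 = 100 + 0.892857 = 100.893.

100.89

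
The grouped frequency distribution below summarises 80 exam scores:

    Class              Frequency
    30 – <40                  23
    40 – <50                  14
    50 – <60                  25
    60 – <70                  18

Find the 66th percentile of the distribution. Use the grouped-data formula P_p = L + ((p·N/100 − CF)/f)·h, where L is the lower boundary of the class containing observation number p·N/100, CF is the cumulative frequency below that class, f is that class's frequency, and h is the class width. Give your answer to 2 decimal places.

56.32

N = 80; target position k = 66/100 · 80 = 52.8.
Cumulative frequencies: 23, 37, 62, 80.
Observation 52.8 falls in the class 50 – <60.
L = 50, CF = 37, f = 25, h = 10.
P66 = 50 + ((52.8 − 37)/25)·10 = 50 + 6.32 = 56.32.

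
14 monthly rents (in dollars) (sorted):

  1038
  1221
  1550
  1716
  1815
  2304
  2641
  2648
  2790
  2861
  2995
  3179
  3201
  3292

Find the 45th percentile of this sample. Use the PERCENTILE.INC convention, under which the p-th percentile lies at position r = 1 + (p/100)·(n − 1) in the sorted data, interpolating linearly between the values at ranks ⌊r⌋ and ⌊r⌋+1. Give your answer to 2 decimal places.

2590.45

n = 14.
r = 1 + (45/100)·(14 − 1) = 1 + 5.85 = 6.85.
Rank 6 is 2304 and rank 7 is 2641.
Interpolate: 2304 + 0.85·(2641 − 2304) = 2304 + 0.85·337 = 2590.45.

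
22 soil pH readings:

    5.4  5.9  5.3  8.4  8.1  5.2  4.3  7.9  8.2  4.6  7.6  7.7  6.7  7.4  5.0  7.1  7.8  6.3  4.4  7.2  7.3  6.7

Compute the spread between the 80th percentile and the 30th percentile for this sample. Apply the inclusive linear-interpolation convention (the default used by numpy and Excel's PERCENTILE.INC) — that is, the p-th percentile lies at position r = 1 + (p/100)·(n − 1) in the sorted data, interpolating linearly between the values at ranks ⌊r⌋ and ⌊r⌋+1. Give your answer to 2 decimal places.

2.23

Sorted: 4.3, 4.4, 4.6, 5.0, 5.2, 5.3, 5.4, 5.9, 6.3, 6.7, 6.7, 7.1, 7.2, 7.3, 7.4, 7.6, 7.7, 7.8, 7.9, 8.1, 8.2, 8.4.
n = 22.
P30: r = 7.3; ranks 7–8 are 5.4, 5.9; interpolating gives 5.55.
P80: r = 17.8; ranks 17–18 are 7.7, 7.8; interpolating gives 7.78.
Difference: 7.78 − 5.55 = 2.23.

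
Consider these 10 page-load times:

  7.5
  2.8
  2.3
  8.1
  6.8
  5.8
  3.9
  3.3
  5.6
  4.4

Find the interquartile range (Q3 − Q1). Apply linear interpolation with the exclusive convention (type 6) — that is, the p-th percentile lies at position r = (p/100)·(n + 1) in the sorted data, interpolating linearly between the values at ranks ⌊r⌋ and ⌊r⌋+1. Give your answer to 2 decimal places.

3.80

Sorted: 2.3, 2.8, 3.3, 3.9, 4.4, 5.6, 5.8, 6.8, 7.5, 8.1.
n = 10.
P25: r = 2.75; ranks 2–3 are 2.8, 3.3; interpolating gives 3.175.
P75: r = 8.25; ranks 8–9 are 6.8, 7.5; interpolating gives 6.975.
Difference: 6.975 − 3.175 = 3.8.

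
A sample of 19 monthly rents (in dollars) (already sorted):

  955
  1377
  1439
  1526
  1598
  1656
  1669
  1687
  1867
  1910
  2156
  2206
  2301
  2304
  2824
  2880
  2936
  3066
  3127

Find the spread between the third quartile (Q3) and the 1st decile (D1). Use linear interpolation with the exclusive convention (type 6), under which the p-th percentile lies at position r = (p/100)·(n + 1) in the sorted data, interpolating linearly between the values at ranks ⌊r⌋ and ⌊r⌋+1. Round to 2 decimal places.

n = 19.
P10: r = 2 (integer) → 1377.
P75: r = 15 (integer) → 2824.
Difference: 2824 − 1377 = 1447.

1447.00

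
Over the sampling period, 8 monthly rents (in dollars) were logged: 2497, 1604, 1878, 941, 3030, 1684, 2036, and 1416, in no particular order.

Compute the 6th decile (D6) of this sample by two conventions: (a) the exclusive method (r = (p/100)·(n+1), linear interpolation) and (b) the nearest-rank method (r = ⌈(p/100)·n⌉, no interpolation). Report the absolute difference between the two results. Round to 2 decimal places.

Sorted: 941, 1416, 1604, 1684, 1878, 2036, 2497, 3030.
n = 8.
(a) r = 5.4; between ranks 5 (1878) and 6 (2036): 1941.2.
(b) the nearest-rank method: rank 5 → 1878.
|1941.2 − 1878| = 63.2.

63.20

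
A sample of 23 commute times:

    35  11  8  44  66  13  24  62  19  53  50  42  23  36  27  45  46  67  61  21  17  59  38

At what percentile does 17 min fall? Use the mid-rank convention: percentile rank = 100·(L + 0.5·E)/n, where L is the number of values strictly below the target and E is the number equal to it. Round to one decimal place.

15.2

Sorted: 8, 11, 13, 17, 19, 21, 23, 24, 27, 35, 36, 38, 42, 44, 45, 46, 50, 53, 59, 61, 62, 66, 67.
Count below 17: L = 3; count equal: E = 1; n = 23.
Percentile rank = 100·(3 + 0.5·1)/23 = 100·3.5/23 = 15.22.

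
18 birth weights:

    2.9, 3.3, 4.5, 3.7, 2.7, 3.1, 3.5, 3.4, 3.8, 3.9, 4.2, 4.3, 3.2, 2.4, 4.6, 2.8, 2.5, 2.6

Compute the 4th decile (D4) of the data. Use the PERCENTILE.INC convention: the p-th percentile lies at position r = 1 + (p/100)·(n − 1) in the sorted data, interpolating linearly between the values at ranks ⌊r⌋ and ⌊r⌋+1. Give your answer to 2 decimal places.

3.18

Sorted: 2.4, 2.5, 2.6, 2.7, 2.8, 2.9, 3.1, 3.2, 3.3, 3.4, 3.5, 3.7, 3.8, 3.9, 4.2, 4.3, 4.5, 4.6.
n = 18.
r = 1 + (40/100)·(18 − 1) = 1 + 6.8 = 7.8.
Rank 7 is 3.1 and rank 8 is 3.2.
Interpolate: 3.1 + 0.8·(3.2 − 3.1) = 3.1 + 0.8·0.1 = 3.18.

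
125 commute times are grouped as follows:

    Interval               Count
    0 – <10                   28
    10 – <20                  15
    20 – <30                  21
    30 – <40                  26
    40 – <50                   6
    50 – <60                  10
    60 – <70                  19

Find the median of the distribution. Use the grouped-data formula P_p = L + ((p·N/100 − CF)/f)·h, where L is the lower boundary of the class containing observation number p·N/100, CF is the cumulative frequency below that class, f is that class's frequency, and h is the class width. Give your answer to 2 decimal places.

N = 125; target position k = 50/100 · 125 = 62.5.
Cumulative frequencies: 28, 43, 64, 90, 96, 106, 125.
Observation 62.5 falls in the class 20 – <30.
L = 20, CF = 43, f = 21, h = 10.
P50 = 20 + ((62.5 − 43)/21)·10 = 20 + 9.28571 = 29.2857.

29.29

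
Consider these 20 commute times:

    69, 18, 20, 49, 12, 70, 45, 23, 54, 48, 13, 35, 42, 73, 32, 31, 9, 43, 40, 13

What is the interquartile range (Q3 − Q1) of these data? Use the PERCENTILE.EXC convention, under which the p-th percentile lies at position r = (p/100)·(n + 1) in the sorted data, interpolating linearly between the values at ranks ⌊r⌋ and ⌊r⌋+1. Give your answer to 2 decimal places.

30.25

Sorted: 9, 12, 13, 13, 18, 20, 23, 31, 32, 35, 40, 42, 43, 45, 48, 49, 54, 69, 70, 73.
n = 20.
P25: r = 5.25; ranks 5–6 are 18, 20; interpolating gives 18.5.
P75: r = 15.75; ranks 15–16 are 48, 49; interpolating gives 48.75.
Difference: 48.75 − 18.5 = 30.25.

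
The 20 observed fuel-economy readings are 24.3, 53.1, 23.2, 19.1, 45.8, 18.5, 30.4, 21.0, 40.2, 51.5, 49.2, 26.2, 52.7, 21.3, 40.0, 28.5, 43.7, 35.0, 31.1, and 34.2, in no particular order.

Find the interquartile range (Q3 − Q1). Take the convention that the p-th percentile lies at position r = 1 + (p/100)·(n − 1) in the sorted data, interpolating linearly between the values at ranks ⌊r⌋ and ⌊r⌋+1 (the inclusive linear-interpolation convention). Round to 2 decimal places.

20.20

Sorted: 18.5, 19.1, 21.0, 21.3, 23.2, 24.3, 26.2, 28.5, 30.4, 31.1, 34.2, 35.0, 40.0, 40.2, 43.7, 45.8, 49.2, 51.5, 52.7, 53.1.
n = 20.
P25: r = 5.75; ranks 5–6 are 23.2, 24.3; interpolating gives 24.025.
P75: r = 15.25; ranks 15–16 are 43.7, 45.8; interpolating gives 44.225.
Difference: 44.225 − 24.025 = 20.2.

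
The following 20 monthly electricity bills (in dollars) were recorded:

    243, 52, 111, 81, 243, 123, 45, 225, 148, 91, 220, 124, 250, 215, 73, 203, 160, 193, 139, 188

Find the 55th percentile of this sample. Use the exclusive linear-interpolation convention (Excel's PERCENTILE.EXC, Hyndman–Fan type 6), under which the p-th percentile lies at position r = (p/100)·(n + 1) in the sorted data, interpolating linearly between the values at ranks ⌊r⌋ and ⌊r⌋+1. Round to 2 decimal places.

Sorted: 45, 52, 73, 81, 91, 111, 123, 124, 139, 148, 160, 188, 193, 203, 215, 220, 225, 243, 243, 250.
n = 20.
r = (55/100)·(20 + 1) = 11.55.
Rank 11 is 160 and rank 12 is 188.
Interpolate: 160 + 0.55·(188 − 160) = 160 + 0.55·28 = 175.4.

175.40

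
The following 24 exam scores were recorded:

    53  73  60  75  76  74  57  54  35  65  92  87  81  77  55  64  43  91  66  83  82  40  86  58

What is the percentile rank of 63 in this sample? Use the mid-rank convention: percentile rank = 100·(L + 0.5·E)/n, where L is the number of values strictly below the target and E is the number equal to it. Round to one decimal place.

Sorted: 35, 40, 43, 53, 54, 55, 57, 58, 60, 64, 65, 66, 73, 74, 75, 76, 77, 81, 82, 83, 86, 87, 91, 92.
Count below 63: L = 9; count equal: E = 0; n = 24.
Percentile rank = 100·(9 + 0.5·0)/24 = 100·9/24 = 37.5.

37.5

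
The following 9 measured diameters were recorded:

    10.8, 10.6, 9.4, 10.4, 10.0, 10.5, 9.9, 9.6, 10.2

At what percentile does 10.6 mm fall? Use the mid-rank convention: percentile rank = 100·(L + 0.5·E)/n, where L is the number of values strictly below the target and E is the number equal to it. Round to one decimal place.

Sorted: 9.4, 9.6, 9.9, 10.0, 10.2, 10.4, 10.5, 10.6, 10.8.
Count below 10.6: L = 7; count equal: E = 1; n = 9.
Percentile rank = 100·(7 + 0.5·1)/9 = 100·7.5/9 = 83.33.

83.3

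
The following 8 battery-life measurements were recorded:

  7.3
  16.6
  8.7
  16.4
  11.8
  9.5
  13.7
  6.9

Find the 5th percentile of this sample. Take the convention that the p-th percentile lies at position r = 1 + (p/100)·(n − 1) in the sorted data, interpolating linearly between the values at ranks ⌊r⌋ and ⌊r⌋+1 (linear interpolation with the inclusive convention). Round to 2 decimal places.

Sorted: 6.9, 7.3, 8.7, 9.5, 11.8, 13.7, 16.4, 16.6.
n = 8.
r = 1 + (5/100)·(8 − 1) = 1 + 0.35 = 1.35.
Rank 1 is 6.9 and rank 2 is 7.3.
Interpolate: 6.9 + 0.35·(7.3 − 6.9) = 6.9 + 0.35·0.4 = 7.04.

7.04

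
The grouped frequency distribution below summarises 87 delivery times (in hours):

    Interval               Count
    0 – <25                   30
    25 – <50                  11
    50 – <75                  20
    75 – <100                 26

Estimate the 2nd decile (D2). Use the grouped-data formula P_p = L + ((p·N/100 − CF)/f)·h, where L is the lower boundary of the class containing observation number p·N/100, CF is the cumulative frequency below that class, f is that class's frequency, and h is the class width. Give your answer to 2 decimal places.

14.50

N = 87; target position k = 20/100 · 87 = 17.4.
Cumulative frequencies: 30, 41, 61, 87.
Observation 17.4 falls in the class 0 – <25.
L = 0, CF = 0, f = 30, h = 25.
P20 = 0 + ((17.4 − 0)/30)·25 = 0 + 14.5 = 14.5.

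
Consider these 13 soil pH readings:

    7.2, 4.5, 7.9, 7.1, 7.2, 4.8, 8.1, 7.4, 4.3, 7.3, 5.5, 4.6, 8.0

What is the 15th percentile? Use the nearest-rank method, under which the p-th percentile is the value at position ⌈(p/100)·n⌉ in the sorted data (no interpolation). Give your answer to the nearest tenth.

4.5

Sorted: 4.3, 4.5, 4.6, 4.8, 5.5, 7.1, 7.2, 7.2, 7.3, 7.4, 7.9, 8.0, 8.1.
n = 13.
Position = ⌈15/100 · 13⌉ = ⌈1.95⌉ = 2.
The value at rank 2 is 4.5.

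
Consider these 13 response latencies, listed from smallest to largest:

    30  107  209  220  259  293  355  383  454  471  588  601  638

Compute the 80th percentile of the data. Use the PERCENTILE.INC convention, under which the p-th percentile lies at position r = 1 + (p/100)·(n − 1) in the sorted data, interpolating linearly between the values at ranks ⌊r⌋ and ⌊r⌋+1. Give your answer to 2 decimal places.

541.20

n = 13.
r = 1 + (80/100)·(13 − 1) = 1 + 9.6 = 10.6.
Rank 10 is 471 and rank 11 is 588.
Interpolate: 471 + 0.6·(588 − 471) = 471 + 0.6·117 = 541.2.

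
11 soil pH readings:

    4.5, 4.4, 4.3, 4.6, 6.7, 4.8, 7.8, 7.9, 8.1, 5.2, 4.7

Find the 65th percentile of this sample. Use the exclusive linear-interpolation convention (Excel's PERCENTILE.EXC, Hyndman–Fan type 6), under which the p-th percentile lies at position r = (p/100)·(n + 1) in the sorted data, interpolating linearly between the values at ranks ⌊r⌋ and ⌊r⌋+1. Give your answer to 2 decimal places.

6.40

Sorted: 4.3, 4.4, 4.5, 4.6, 4.7, 4.8, 5.2, 6.7, 7.8, 7.9, 8.1.
n = 11.
r = (65/100)·(11 + 1) = 7.8.
Rank 7 is 5.2 and rank 8 is 6.7.
Interpolate: 5.2 + 0.8·(6.7 − 5.2) = 5.2 + 0.8·1.5 = 6.4.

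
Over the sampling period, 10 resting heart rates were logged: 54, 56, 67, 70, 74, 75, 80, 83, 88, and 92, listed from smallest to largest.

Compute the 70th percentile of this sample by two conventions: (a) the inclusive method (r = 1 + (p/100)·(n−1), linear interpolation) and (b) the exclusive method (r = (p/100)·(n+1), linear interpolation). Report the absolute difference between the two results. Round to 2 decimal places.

1.20

n = 10.
(a) r = 7.3; between ranks 7 (80) and 8 (83): 80.9.
(b) r = 7.7; between ranks 7 (80) and 8 (83): 82.1.
|80.9 − 82.1| = 1.2.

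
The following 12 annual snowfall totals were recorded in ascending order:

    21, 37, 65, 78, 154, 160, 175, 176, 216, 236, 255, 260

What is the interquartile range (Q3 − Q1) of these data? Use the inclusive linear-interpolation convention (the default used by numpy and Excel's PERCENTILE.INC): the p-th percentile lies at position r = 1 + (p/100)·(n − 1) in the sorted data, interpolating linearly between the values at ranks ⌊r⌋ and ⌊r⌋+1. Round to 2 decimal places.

146.25

n = 12.
P25: r = 3.75; ranks 3–4 are 65, 78; interpolating gives 74.75.
P75: r = 9.25; ranks 9–10 are 216, 236; interpolating gives 221.
Difference: 221 − 74.75 = 146.25.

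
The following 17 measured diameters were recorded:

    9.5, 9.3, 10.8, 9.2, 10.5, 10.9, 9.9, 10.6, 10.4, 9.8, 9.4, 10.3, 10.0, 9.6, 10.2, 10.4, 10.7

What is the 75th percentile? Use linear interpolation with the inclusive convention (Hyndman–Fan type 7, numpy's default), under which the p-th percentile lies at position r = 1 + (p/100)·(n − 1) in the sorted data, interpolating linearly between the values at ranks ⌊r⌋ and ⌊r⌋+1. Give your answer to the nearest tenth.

10.5

Sorted: 9.2, 9.3, 9.4, 9.5, 9.6, 9.8, 9.9, 10.0, 10.2, 10.3, 10.4, 10.4, 10.5, 10.6, 10.7, 10.8, 10.9.
n = 17.
r = 1 + (75/100)·(17 − 1) = 1 + 12 = 13.
r is an integer, so P75 is the value at rank 13: 10.5.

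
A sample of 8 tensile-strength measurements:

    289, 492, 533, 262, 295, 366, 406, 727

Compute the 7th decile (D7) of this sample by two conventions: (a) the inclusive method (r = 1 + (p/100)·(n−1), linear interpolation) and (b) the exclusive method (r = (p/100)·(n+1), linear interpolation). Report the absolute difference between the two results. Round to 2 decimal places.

20.90

Sorted: 262, 289, 295, 366, 406, 492, 533, 727.
n = 8.
(a) r = 5.9; between ranks 5 (406) and 6 (492): 483.4.
(b) r = 6.3; between ranks 6 (492) and 7 (533): 504.3.
|483.4 − 504.3| = 20.9.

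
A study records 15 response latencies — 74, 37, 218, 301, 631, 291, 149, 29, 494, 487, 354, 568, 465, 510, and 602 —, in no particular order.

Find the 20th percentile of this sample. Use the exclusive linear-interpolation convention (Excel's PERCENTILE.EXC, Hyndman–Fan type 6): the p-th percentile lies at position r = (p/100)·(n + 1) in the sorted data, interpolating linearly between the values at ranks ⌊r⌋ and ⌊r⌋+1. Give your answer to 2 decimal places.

Sorted: 29, 37, 74, 149, 218, 291, 301, 354, 465, 487, 494, 510, 568, 602, 631.
n = 15.
r = (20/100)·(15 + 1) = 3.2.
Rank 3 is 74 and rank 4 is 149.
Interpolate: 74 + 0.2·(149 − 74) = 74 + 0.2·75 = 89.

89.00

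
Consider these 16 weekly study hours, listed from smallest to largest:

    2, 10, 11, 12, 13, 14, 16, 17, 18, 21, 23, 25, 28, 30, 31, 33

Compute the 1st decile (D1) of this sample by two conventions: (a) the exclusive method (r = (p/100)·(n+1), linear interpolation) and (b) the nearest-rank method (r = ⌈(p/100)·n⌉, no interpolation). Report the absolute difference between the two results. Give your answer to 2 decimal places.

2.40

n = 16.
(a) r = 1.7; between ranks 1 (2) and 2 (10): 7.6.
(b) the nearest-rank method: rank 2 → 10.
|7.6 − 10| = 2.4.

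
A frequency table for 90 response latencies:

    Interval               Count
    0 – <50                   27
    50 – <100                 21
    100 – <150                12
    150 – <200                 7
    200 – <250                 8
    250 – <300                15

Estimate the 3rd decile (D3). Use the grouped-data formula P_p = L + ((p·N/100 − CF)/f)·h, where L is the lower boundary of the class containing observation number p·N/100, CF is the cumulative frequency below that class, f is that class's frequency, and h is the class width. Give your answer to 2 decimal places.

50.00

N = 90; target position k = 30/100 · 90 = 27.
Cumulative frequencies: 27, 48, 60, 67, 75, 90.
Observation 27 falls in the class 0 – <50.
L = 0, CF = 0, f = 27, h = 50.
P30 = 0 + ((27 − 0)/27)·50 = 0 + 50 = 50.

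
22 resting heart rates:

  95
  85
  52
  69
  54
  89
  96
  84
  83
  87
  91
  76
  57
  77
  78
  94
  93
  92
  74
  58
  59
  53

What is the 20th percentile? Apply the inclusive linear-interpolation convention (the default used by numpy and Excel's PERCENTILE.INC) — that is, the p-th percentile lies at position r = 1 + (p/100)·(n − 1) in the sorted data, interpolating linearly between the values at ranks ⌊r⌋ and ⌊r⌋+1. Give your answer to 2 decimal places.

58.20

Sorted: 52, 53, 54, 57, 58, 59, 69, 74, 76, 77, 78, 83, 84, 85, 87, 89, 91, 92, 93, 94, 95, 96.
n = 22.
r = 1 + (20/100)·(22 − 1) = 1 + 4.2 = 5.2.
Rank 5 is 58 and rank 6 is 59.
Interpolate: 58 + 0.2·(59 − 58) = 58 + 0.2·1 = 58.2.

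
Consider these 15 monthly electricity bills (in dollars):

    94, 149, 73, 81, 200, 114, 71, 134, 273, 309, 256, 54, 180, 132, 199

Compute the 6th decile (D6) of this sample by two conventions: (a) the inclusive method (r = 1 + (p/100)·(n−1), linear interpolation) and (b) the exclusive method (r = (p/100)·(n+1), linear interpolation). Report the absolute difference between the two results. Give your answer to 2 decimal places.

Sorted: 54, 71, 73, 81, 94, 114, 132, 134, 149, 180, 199, 200, 256, 273, 309.
n = 15.
(a) r = 9.4; between ranks 9 (149) and 10 (180): 161.4.
(b) r = 9.6; between ranks 9 (149) and 10 (180): 167.6.
|161.4 − 167.6| = 6.2.

6.20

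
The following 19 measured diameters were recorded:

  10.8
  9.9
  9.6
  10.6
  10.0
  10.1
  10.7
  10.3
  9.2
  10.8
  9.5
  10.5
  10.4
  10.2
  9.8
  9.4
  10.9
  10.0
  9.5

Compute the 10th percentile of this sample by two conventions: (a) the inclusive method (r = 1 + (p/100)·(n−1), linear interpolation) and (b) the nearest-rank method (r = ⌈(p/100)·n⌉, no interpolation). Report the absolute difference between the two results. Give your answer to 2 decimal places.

0.08

Sorted: 9.2, 9.4, 9.5, 9.5, 9.6, 9.8, 9.9, 10.0, 10.0, 10.1, 10.2, 10.3, 10.4, 10.5, 10.6, 10.7, 10.8, 10.8, 10.9.
n = 19.
(a) r = 2.8; between ranks 2 (9.4) and 3 (9.5): 9.48.
(b) the nearest-rank method: rank 2 → 9.4.
|9.48 − 9.4| = 0.08.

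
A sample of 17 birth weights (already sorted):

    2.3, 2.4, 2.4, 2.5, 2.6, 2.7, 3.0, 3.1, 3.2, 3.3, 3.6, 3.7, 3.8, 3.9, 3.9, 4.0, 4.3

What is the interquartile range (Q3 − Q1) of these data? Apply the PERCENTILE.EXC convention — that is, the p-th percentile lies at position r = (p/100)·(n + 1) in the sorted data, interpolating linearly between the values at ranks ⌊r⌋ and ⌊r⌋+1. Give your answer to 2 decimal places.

1.30

n = 17.
P25: r = 4.5; ranks 4–5 are 2.5, 2.6; interpolating gives 2.55.
P75: r = 13.5; ranks 13–14 are 3.8, 3.9; interpolating gives 3.85.
Difference: 3.85 − 2.55 = 1.3.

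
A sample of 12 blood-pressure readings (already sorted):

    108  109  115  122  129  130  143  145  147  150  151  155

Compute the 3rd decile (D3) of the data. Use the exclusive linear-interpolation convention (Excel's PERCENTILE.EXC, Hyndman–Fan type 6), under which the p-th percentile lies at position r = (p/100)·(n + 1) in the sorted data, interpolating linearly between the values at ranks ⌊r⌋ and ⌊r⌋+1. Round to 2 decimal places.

n = 12.
r = (30/100)·(12 + 1) = 3.9.
Rank 3 is 115 and rank 4 is 122.
Interpolate: 115 + 0.9·(122 − 115) = 115 + 0.9·7 = 121.3.

121.30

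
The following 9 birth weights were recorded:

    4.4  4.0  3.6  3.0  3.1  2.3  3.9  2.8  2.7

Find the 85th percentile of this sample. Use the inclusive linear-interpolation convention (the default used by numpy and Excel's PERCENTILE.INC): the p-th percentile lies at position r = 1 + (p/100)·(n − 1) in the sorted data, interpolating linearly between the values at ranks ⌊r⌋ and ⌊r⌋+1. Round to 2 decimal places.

3.98

Sorted: 2.3, 2.7, 2.8, 3.0, 3.1, 3.6, 3.9, 4.0, 4.4.
n = 9.
r = 1 + (85/100)·(9 − 1) = 1 + 6.8 = 7.8.
Rank 7 is 3.9 and rank 8 is 4.0.
Interpolate: 3.9 + 0.8·(4.0 − 3.9) = 3.9 + 0.8·0.1 = 3.98.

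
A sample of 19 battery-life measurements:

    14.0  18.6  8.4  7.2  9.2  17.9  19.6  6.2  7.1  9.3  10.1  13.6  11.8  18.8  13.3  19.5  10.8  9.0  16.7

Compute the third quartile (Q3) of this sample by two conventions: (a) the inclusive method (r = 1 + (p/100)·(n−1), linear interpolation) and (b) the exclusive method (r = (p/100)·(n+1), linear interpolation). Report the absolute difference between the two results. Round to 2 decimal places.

Sorted: 6.2, 7.1, 7.2, 8.4, 9.0, 9.2, 9.3, 10.1, 10.8, 11.8, 13.3, 13.6, 14.0, 16.7, 17.9, 18.6, 18.8, 19.5, 19.6.
n = 19.
(a) r = 14.5; between ranks 14 (16.7) and 15 (17.9): 17.3.
(b) r = 15 → value at rank 15 = 17.9.
|17.3 − 17.9| = 0.6.

0.60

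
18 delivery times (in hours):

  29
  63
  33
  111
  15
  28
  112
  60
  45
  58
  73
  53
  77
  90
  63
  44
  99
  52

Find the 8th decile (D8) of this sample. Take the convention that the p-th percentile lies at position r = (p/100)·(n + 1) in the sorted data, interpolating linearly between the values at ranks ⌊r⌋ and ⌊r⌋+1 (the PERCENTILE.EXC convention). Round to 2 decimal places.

Sorted: 15, 28, 29, 33, 44, 45, 52, 53, 58, 60, 63, 63, 73, 77, 90, 99, 111, 112.
n = 18.
r = (80/100)·(18 + 1) = 15.2.
Rank 15 is 90 and rank 16 is 99.
Interpolate: 90 + 0.2·(99 − 90) = 90 + 0.2·9 = 91.8.

91.80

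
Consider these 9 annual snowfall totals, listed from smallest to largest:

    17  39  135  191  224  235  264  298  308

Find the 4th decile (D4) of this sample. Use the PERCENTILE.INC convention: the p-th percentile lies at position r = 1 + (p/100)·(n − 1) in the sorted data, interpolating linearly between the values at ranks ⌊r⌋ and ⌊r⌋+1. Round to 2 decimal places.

n = 9.
r = 1 + (40/100)·(9 − 1) = 1 + 3.2 = 4.2.
Rank 4 is 191 and rank 5 is 224.
Interpolate: 191 + 0.2·(224 − 191) = 191 + 0.2·33 = 197.6.

197.60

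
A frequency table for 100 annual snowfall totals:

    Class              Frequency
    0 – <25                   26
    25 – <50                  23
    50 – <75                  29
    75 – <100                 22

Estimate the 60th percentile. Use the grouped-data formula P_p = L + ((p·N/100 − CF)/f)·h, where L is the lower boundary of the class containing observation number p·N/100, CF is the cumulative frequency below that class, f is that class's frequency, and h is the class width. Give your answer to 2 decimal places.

59.48

N = 100; target position k = 60/100 · 100 = 60.
Cumulative frequencies: 26, 49, 78, 100.
Observation 60 falls in the class 50 – <75.
L = 50, CF = 49, f = 29, h = 25.
P60 = 50 + ((60 − 49)/29)·25 = 50 + 9.48276 = 59.4828.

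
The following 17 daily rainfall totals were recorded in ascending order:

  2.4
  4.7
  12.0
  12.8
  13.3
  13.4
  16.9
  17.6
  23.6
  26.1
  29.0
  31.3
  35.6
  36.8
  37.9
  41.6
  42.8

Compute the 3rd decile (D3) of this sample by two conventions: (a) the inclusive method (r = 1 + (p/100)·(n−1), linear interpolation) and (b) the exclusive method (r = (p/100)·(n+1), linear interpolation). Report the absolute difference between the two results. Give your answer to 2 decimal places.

n = 17.
(a) r = 5.8; between ranks 5 (13.3) and 6 (13.4): 13.38.
(b) r = 5.4; between ranks 5 (13.3) and 6 (13.4): 13.34.
|13.38 − 13.34| = 0.04.

0.04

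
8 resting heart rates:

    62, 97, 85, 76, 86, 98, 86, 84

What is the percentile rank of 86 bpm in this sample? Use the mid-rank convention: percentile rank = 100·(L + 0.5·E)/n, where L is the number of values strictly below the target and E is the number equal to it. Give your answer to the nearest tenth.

62.5

Sorted: 62, 76, 84, 85, 86, 86, 97, 98.
Count below 86: L = 4; count equal: E = 2; n = 8.
Percentile rank = 100·(4 + 0.5·2)/8 = 100·5/8 = 62.5.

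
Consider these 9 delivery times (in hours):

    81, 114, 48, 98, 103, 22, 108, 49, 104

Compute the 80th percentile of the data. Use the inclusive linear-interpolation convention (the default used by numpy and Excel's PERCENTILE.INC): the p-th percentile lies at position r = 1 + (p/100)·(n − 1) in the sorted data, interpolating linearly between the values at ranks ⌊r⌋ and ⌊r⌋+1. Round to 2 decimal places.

Sorted: 22, 48, 49, 81, 98, 103, 104, 108, 114.
n = 9.
r = 1 + (80/100)·(9 − 1) = 1 + 6.4 = 7.4.
Rank 7 is 104 and rank 8 is 108.
Interpolate: 104 + 0.4·(108 − 104) = 104 + 0.4·4 = 105.6.

105.60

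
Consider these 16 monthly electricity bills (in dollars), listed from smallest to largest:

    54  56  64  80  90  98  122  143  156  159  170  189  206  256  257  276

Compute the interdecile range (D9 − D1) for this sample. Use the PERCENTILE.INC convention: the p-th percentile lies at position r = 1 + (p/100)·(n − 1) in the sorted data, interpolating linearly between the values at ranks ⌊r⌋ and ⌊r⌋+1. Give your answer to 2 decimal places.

196.50

n = 16.
P10: r = 2.5; ranks 2–3 are 56, 64; interpolating gives 60.
P90: r = 14.5; ranks 14–15 are 256, 257; interpolating gives 256.5.
Difference: 256.5 − 60 = 196.5.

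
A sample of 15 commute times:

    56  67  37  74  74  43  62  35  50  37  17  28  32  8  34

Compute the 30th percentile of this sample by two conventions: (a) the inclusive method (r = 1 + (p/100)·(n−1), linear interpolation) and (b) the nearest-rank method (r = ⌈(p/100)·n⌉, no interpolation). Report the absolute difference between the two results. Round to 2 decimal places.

Sorted: 8, 17, 28, 32, 34, 35, 37, 37, 43, 50, 56, 62, 67, 74, 74.
n = 15.
(a) r = 5.2; between ranks 5 (34) and 6 (35): 34.2.
(b) the nearest-rank method: rank 5 → 34.
|34.2 − 34| = 0.2.

0.20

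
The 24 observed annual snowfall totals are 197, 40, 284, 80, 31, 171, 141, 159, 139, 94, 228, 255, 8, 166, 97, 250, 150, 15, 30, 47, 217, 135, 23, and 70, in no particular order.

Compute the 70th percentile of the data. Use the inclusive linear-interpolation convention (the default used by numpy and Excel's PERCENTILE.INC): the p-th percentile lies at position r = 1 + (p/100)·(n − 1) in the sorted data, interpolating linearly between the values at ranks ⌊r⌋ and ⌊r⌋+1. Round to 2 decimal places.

Sorted: 8, 15, 23, 30, 31, 40, 47, 70, 80, 94, 97, 135, 139, 141, 150, 159, 166, 171, 197, 217, 228, 250, 255, 284.
n = 24.
r = 1 + (70/100)·(24 − 1) = 1 + 16.1 = 17.1.
Rank 17 is 166 and rank 18 is 171.
Interpolate: 166 + 0.1·(171 − 166) = 166 + 0.1·5 = 166.5.

166.50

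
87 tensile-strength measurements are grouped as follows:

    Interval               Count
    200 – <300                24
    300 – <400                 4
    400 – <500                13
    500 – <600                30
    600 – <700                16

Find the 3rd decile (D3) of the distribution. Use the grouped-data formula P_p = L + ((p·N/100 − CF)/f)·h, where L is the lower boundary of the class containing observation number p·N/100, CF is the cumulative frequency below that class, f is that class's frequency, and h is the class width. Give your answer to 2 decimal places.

352.50

N = 87; target position k = 30/100 · 87 = 26.1.
Cumulative frequencies: 24, 28, 41, 71, 87.
Observation 26.1 falls in the class 300 – <400.
L = 300, CF = 24, f = 4, h = 100.
P30 = 300 + ((26.1 − 24)/4)·100 = 300 + 52.5 = 352.5.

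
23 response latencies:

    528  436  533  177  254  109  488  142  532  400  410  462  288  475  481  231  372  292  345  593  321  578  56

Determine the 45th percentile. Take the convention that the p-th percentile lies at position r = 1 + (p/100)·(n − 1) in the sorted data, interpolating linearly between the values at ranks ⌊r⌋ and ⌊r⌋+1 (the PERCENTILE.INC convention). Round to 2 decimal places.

Sorted: 56, 109, 142, 177, 231, 254, 288, 292, 321, 345, 372, 400, 410, 436, 462, 475, 481, 488, 528, 532, 533, 578, 593.
n = 23.
r = 1 + (45/100)·(23 − 1) = 1 + 9.9 = 10.9.
Rank 10 is 345 and rank 11 is 372.
Interpolate: 345 + 0.9·(372 − 345) = 345 + 0.9·27 = 369.3.

369.30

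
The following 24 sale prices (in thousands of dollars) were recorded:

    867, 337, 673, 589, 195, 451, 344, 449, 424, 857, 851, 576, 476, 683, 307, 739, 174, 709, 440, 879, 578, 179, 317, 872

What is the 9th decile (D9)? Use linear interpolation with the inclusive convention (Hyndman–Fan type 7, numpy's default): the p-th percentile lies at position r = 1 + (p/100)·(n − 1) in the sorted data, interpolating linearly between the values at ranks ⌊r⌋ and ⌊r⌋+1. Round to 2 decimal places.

Sorted: 174, 179, 195, 307, 317, 337, 344, 424, 440, 449, 451, 476, 576, 578, 589, 673, 683, 709, 739, 851, 857, 867, 872, 879.
n = 24.
r = 1 + (90/100)·(24 − 1) = 1 + 20.7 = 21.7.
Rank 21 is 857 and rank 22 is 867.
Interpolate: 857 + 0.7·(867 − 857) = 857 + 0.7·10 = 864.

864.00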